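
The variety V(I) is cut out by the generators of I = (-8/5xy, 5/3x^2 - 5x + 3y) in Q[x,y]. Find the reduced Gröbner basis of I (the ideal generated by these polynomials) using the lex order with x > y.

G = {x^2 - 3x + 9/5y, xy, y^2}

f_1 = -8/5xy, LT = xy.
f_2 = 5/3x^2 - 5x + 3y, LT = x^2.

S(f_1,f_2): lcm = x^2y. S = 3xy - 9/5y^2.
  reduce S modulo (f_1, f_2):
  remainder -9/5y^2 ≠ 0; add g_3 = -9/5y^2 to the basis.

The other S-polynomials (S(f_1,g_3), S(f_2,g_3)) all reduce to 0 modulo the current basis, so we have a Gröbner basis.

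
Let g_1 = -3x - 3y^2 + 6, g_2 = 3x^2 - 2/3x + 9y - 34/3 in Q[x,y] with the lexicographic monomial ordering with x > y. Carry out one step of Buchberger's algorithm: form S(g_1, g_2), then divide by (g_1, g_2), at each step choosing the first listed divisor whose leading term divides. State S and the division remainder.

lcm(LM(g_1), LM(g_2)) = x^2.
S = (lcm/LT(g_1))·g_1 − (lcm/LT(g_2))·g_2 = xy^2 - 16/9x - 3y + 34/9.
Reduce S modulo (g_1, g_2) in that order:
  leading term xy^2: subtract (-1/3y^2)·g_1 from xy^2 - 16/9x - 3y + 34/9 → -16/9x - y^4 + 2y^2 - 3y + 34/9
  leading term x: subtract (16/27)·g_1 from -16/9x - y^4 + 2y^2 - 3y + 34/9 → -y^4 + 34/9y^2 - 3y + 2/9
  leading term y^4: no divisor's leading term divides it; move -y^4 to the remainder.
  leading term y^2: no divisor's leading term divides it; move 34/9y^2 to the remainder.
  leading term y: no divisor's leading term divides it; move -3y to the remainder.
  leading term 1: no divisor's leading term divides it; move 2/9 to the remainder.
The remainder -y^4 + 34/9y^2 - 3y + 2/9 is nonzero, so it would be added as the next basis element.

S(g_1, g_2) = xy^2 - 16/9x - 3y + 34/9; remainder on division = -y^4 + 34/9y^2 - 3y + 2/9.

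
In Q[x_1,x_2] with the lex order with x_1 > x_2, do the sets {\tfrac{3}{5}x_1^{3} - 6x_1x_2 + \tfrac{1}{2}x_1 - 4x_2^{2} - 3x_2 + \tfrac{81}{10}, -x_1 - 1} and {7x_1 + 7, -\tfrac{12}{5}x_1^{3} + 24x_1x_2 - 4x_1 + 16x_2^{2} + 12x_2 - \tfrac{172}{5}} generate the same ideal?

Since reduced Gröbner bases are canonical representatives of ideals under a given ordering, it suffices to compute and compare them.
Buchberger on the first generating set:
f_1 = \tfrac{3}{5}x_1^{3} - 6x_1x_2 + \tfrac{1}{2}x_1 - 4x_2^{2} - 3x_2 + \tfrac{81}{10}, LT = x_1^{3}.
f_2 = -x_1 - 1, LT = x_1.

S(f_1,f_2): lcm = x_1^{3}. S = -x_1^{2} - 10x_1x_2 + \tfrac{5}{6}x_1 - \tfrac{20}{3}x_2^{2} - 5x_2 + \tfrac{27}{2}.
  reduce S modulo (f_1, f_2):
  remainder -\tfrac{20}{3}x_2^{2} + 5x_2 + \tfrac{35}{3} ≠ 0; add g_3 = -\tfrac{20}{3}x_2^{2} + 5x_2 + \tfrac{35}{3} to the basis.

The other S-polynomials (S(f_1,g_3), S(f_2,g_3)) all reduce to 0 modulo the current basis, so we have a Gröbner basis.
Inter-reduce: drop elements whose leading term is divisible by another's, tail-reduce, and make monic.
Reduced Gröbner basis: {x_1 + 1, x_2^{2} - \tfrac{3}{4}x_2 - \tfrac{7}{4}}.

Buchberger on the second generating set:
h_1 = 7x_1 + 7, LT = x_1.
h_2 = -\tfrac{12}{5}x_1^{3} + 24x_1x_2 - 4x_1 + 16x_2^{2} + 12x_2 - \tfrac{172}{5}, LT = x_1^{3}.

S(h_1,h_2): lcm = x_1^{3}. S = x_1^{2} + 10x_1x_2 - \tfrac{5}{3}x_1 + \tfrac{20}{3}x_2^{2} + 5x_2 - \tfrac{43}{3}.
  reduce S modulo (h_1, h_2):
  remainder \tfrac{20}{3}x_2^{2} - 5x_2 - \tfrac{35}{3} ≠ 0; add k_3 = \tfrac{20}{3}x_2^{2} - 5x_2 - \tfrac{35}{3} to the basis.

The other S-polynomials (S(h_1,k_3), S(h_2,k_3)) all reduce to 0 modulo the current basis, so we have a Gröbner basis.
Inter-reduce: drop elements whose leading term is divisible by another's, tail-reduce, and make monic.
Reduced Gröbner basis: {x_1 + 1, x_2^{2} - \tfrac{3}{4}x_2 - \tfrac{7}{4}}.

Same reduced basis, so the two generating sets span the same ideal.

Yes, the ideals are equal.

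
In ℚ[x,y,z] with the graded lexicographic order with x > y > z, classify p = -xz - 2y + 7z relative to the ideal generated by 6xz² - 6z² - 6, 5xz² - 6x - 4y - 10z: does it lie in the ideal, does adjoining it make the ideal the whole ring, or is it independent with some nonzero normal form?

-xz - 2y + 7z is independent of I; its normal form modulo I is -xz - 2y + 7z.

First compute the reduced Gröbner basis of I by Buchberger's algorithm.
f_1 = 6xz² - 6z² - 6, LT = xz².
f_2 = 5xz² - 6x - 4y - 10z, LT = xz².

S(f_1,f_2): lcm = xz². S = -z² + 6/5x + ⅘y + 2z - 1.
  leading term z²: no divisor's leading term divides it; move -z² to the remainder.
  leading term x: no divisor's leading term divides it; move 6/5x to the remainder.
  leading term y: no divisor's leading term divides it; move ⅘y to the remainder.
  leading term z: no divisor's leading term divides it; move 2z to the remainder.
  leading term 1: no divisor's leading term divides it; move -1 to the remainder.
  remainder -z² + 6/5x + ⅘y + 2z - 1 ≠ 0; add h_3 = -z² + 6/5x + ⅘y + 2z - 1 to the basis.

S(f_1,h_3): lcm = xz². S = 6/5x² + ⅘xy + 2xz - z² - x - 1.
  leading term x²: no divisor's leading term divides it; move 6/5x² to the remainder.
  leading term xy: no divisor's leading term divides it; move ⅘xy to the remainder.
  leading term xz: no divisor's leading term divides it; move 2xz to the remainder.
  leading term z²: subtract (1)·h_3 from -z² - x - 1 → -11/5x - ⅘y - 2z
  leading term x: no divisor's leading term divides it; move -11/5x to the remainder.
  leading term y: no divisor's leading term divides it; move -⅘y to the remainder.
  leading term z: no divisor's leading term divides it; move -2z to the remainder.
  remainder 6/5x² + ⅘xy + 2xz - 11/5x - ⅘y - 2z ≠ 0; add h_4 = 6/5x² + ⅘xy + 2xz - 11/5x - ⅘y - 2z to the basis.

The other S-polynomials (S(f_2,h_3), S(f_1,h_4), S(f_2,h_4), S(h_3,h_4)) all reduce to 0 modulo the current basis, so we have a Gröbner basis.
Inter-reduce: drop elements whose leading term is divisible by another's, tail-reduce, and make monic.
Reduced Gröbner basis: {x² + ⅔xy + 5/3xz - 11/6x - ⅔y - 5/3z, z² - 6/5x - ⅘y - 2z + 1}.
Label its elements g_1 = x² + ⅔xy + 5/3xz - 11/6x - ⅔y - 5/3z, g_2 = z² - 6/5x - ⅘y - 2z + 1.

Reduce p = -xz - 2y + 7z modulo G:
  leading term xz: no divisor's leading term divides it; move -xz to the remainder.
  leading term y: no divisor's leading term divides it; move -2y to the remainder.
  leading term z: no divisor's leading term divides it; move 7z to the remainder.
  normal form = -xz - 2y + 7z.
The normal form is nonzero, so p ∉ I. Since p minus its normal form lies in I, I + (p) = I + (r) where r = -xz - 2y + 7z; decide whether this ideal is the whole ring.
Run Buchberger on G together with r (pairs among the g_i already reduce to 0 since G is a Gröbner basis):
g_1 = x² + ⅔xy + 5/3xz - 11/6x - ⅔y - 5/3z, LT = x².
g_2 = z² - 6/5x - ⅘y - 2z + 1, LT = z².
r = -xz - 2y + 7z, LT = xz.

S(g_1,r): lcm = x²z. S = ⅔xyz + 5/3xz² - 2xy + 31/6xz - ⅔yz - 5/3z².
  leading term xyz: subtract (-⅔y)·r from ⅔xyz + 5/3xz² - 2xy + 31/6xz - ⅔yz - 5/3z² → 5/3xz² - 2xy + 31/6xz - 4/3y² + 4yz - 5/3z²
  leading term xz²: subtract (5/3x)·g_2 from 5/3xz² - 2xy + 31/6xz - 4/3y² + 4yz - 5/3z² → 2x² - ⅔xy + 17/2xz - 4/3y² + 4yz - 5/3z² - 5/3x
  leading term x²: subtract (2)·g_1 from 2x² - ⅔xy + 17/2xz - 4/3y² + 4yz - 5/3z² - 5/3x → -2xy + 31/6xz - 4/3y² + 4yz - 5/3z² + 2x + 4/3y + 10/3z
  leading term xy: no divisor's leading term divides it; move -2xy to the remainder.
  leading term xz: subtract (-31/6)·r from 31/6xz - 4/3y² + 4yz - 5/3z² + 2x + 4/3y + 10/3z → -4/3y² + 4yz - 5/3z² + 2x - 9y + 79/2z
  leading term y²: no divisor's leading term divides it; move -4/3y² to the remainder.
  leading term yz: no divisor's leading term divides it; move 4yz to the remainder.
  leading term z²: subtract (-5/3)·g_2 from -5/3z² + 2x - 9y + 79/2z → -31/3y + 217/6z + 5/3
  leading term y: no divisor's leading term divides it; move -31/3y to the remainder.
  leading term z: no divisor's leading term divides it; move 217/6z to the remainder.
  leading term 1: no divisor's leading term divides it; move 5/3 to the remainder.
  remainder -2xy - 4/3y² + 4yz - 31/3y + 217/6z + 5/3 ≠ 0; add m_4 = -2xy - 4/3y² + 4yz - 31/3y + 217/6z + 5/3 to the basis.

S(g_2,r): lcm = xz². S = -6/5x² - ⅘xy - 2xz - 2yz + 7z² + x.
  leading term x²: subtract (-6/5)·g_1 from -6/5x² - ⅘xy - 2xz - 2yz + 7z² + x → -2yz + 7z² - 6/5x - ⅘y - 2z
  leading term yz: no divisor's leading term divides it; move -2yz to the remainder.
  leading term z²: subtract (7)·g_2 from 7z² - 6/5x - ⅘y - 2z → 36/5x + 24/5y + 12z - 7
  leading term x: no divisor's leading term divides it; move 36/5x to the remainder.
  leading term y: no divisor's leading term divides it; move 24/5y to the remainder.
  leading term z: no divisor's leading term divides it; move 12z to the remainder.
  leading term 1: no divisor's leading term divides it; move -7 to the remainder.
  remainder -2yz + 36/5x + 24/5y + 12z - 7 ≠ 0; add m_5 = -2yz + 36/5x + 24/5y + 12z - 7 to the basis.

S(g_1,m_4): lcm = x²y. S = 11/3xyz - 7xy + 217/12xz - ⅔y² - 5/3yz + ⅚x.
  leading term xyz: subtract (-11/3y)·r from 11/3xyz - 7xy + 217/12xz - ⅔y² - 5/3yz + ⅚x → -7xy + 217/12xz - 8y² + 24yz + ⅚x
  leading term xy: subtract (7/2)·m_4 from -7xy + 217/12xz - 8y² + 24yz + ⅚x → 217/12xz - 10/3y² + 10yz + ⅚x + 217/6y - 1519/12z - 35/6
  leading term xz: subtract (-217/12)·r from 217/12xz - 10/3y² + 10yz + ⅚x + 217/6y - 1519/12z - 35/6 → -10/3y² + 10yz + ⅚x - 35/6
  leading term y²: no divisor's leading term divides it; move -10/3y² to the remainder.
  leading term yz: subtract (-5)·m_5 from 10yz + ⅚x - 35/6 → 221/6x + 24y + 60z - 245/6
  leading term x: no divisor's leading term divides it; move 221/6x to the remainder.
  leading term y: no divisor's leading term divides it; move 24y to the remainder.
  leading term z: no divisor's leading term divides it; move 60z to the remainder.
  leading term 1: no divisor's leading term divides it; move -245/6 to the remainder.
  remainder -10/3y² + 221/6x + 24y + 60z - 245/6 ≠ 0; add m_6 = -10/3y² + 221/6x + 24y + 60z - 245/6 to the basis.

The other S-polynomials (S(g_1,g_2), S(g_2,m_4), S(r,m_4), S(g_1,m_5), S(g_2,m_5), S(r,m_5), S(m_4,m_5), S(g_1,m_6), S(g_2,m_6), S(r,m_6), S(m_4,m_6), S(m_5,m_6)) all reduce to 0 modulo the current basis, so we have a Gröbner basis.
Inter-reduce: drop elements whose leading term is divisible by another's, tail-reduce, and make monic.
Reduced Gröbner basis: {x² - 35/18x - 67/9y + 397/18z + 4/3, xy + ⅙x + 31/6y - 217/12z - 2, xz + 2y - 7z, y² - 221/20x - 36/5y - 18z + 49/4, yz - 18/5x - 12/5y - 6z + 7/2, z² - 6/5x - ⅘y - 2z + 1}.
The reduced Gröbner basis of I + (p) is {x² - 35/18x - 67/9y + 397/18z + 4/3, xy + ⅙x + 31/6y - 217/12z - 2, xz + 2y - 7z, y² - 221/20x - 36/5y - 18z + 49/4, yz - 18/5x - 12/5y - 6z + 7/2, z² - 6/5x - ⅘y - 2z + 1} ≠ {1}, a proper ideal, so the enlarged system stays consistent: p is independent of I, with normal form -xz - 2y + 7z.

The remainder on division by a Gröbner basis is unique — it is the normal form.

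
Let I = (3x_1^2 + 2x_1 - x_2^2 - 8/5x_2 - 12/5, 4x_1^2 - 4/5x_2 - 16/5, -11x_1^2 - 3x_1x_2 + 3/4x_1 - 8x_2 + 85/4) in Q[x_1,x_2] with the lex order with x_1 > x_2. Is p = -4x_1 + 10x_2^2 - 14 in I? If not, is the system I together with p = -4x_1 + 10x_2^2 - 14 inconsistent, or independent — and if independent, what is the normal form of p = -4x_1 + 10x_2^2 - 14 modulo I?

First compute the reduced Gröbner basis of I by Buchberger's algorithm.
f_1 = 3x_1^2 + 2x_1 - x_2^2 - 8/5x_2 - 12/5, LT = x_1^2.
f_2 = 4x_1^2 - 4/5x_2 - 16/5, LT = x_1^2.
f_3 = -11x_1^2 - 3x_1x_2 + 3/4x_1 - 8x_2 + 85/4, LT = x_1^2.

S(f_1,f_2): lcm = x_1^2. S = 2/3x_1 - 1/3x_2^2 - 1/3x_2.
  leading term x_1: no divisor's leading term divides it; move 2/3x_1 to the remainder.
  leading term x_2^2: no divisor's leading term divides it; move -1/3x_2^2 to the remainder.
  leading term x_2: no divisor's leading term divides it; move -1/3x_2 to the remainder.
  remainder 2/3x_1 - 1/3x_2^2 - 1/3x_2 ≠ 0; add h_4 = 2/3x_1 - 1/3x_2^2 - 1/3x_2 to the basis.

S(f_1,f_3): lcm = x_1^2. S = -3/11x_1x_2 + 97/132x_1 - 1/3x_2^2 - 208/165x_2 + 249/220.
  leading term x_1x_2: subtract (-9/22x_2)·h_4 from -3/11x_1x_2 + 97/132x_1 - 1/3x_2^2 - 208/165x_2 + 249/220 → 97/132x_1 - 3/22x_2^3 - 31/66x_2^2 - 208/165x_2 + 249/220
  leading term x_1: subtract (97/88)·h_4 from 97/132x_1 - 3/22x_2^3 - 31/66x_2^2 - 208/165x_2 + 249/220 → -3/22x_2^3 - 9/88x_2^2 - 393/440x_2 + 249/220
  leading term x_2^3: no divisor's leading term divides it; move -3/22x_2^3 to the remainder.
  leading term x_2^2: no divisor's leading term divides it; move -9/88x_2^2 to the remainder.
  leading term x_2: no divisor's leading term divides it; move -393/440x_2 to the remainder.
  leading term 1: no divisor's leading term divides it; move 249/220 to the remainder.
  remainder -3/22x_2^3 - 9/88x_2^2 - 393/440x_2 + 249/220 ≠ 0; add h_5 = -3/22x_2^3 - 9/88x_2^2 - 393/440x_2 + 249/220 to the basis.

S(f_1,h_4): lcm = x_1^2. S = 1/2x_1x_2^2 + 1/2x_1x_2 + 2/3x_1 - 1/3x_2^2 - 8/15x_2 - 4/5.
  leading term x_1x_2^2: subtract (3/4x_2^2)·h_4 from 1/2x_1x_2^2 + 1/2x_1x_2 + 2/3x_1 - 1/3x_2^2 - 8/15x_2 - 4/5 → 1/2x_1x_2 + 2/3x_1 + 1/4x_2^4 + 1/4x_2^3 - 1/3x_2^2 - 8/15x_2 - 4/5
  leading term x_1x_2: subtract (3/4x_2)·h_4 from 1/2x_1x_2 + 2/3x_1 + 1/4x_2^4 + 1/4x_2^3 - 1/3x_2^2 - 8/15x_2 - 4/5 → 2/3x_1 + 1/4x_2^4 + 1/2x_2^3 - 1/12x_2^2 - 8/15x_2 - 4/5
  leading term x_1: subtract (1)·h_4 from 2/3x_1 + 1/4x_2^4 + 1/2x_2^3 - 1/12x_2^2 - 8/15x_2 - 4/5 → 1/4x_2^4 + 1/2x_2^3 + 1/4x_2^2 - 1/5x_2 - 4/5
  leading term x_2^4: subtract (-11/6x_2)·h_5 from 1/4x_2^4 + 1/2x_2^3 + 1/4x_2^2 - 1/5x_2 - 4/5 → 5/16x_2^3 - 111/80x_2^2 + 15/8x_2 - 4/5
  leading term x_2^3: subtract (-55/24)·h_5 from 5/16x_2^3 - 111/80x_2^2 + 15/8x_2 - 4/5 → -519/320x_2^2 - 11/64x_2 + 287/160
  leading term x_2^2: no divisor's leading term divides it; move -519/320x_2^2 to the remainder.
  leading term x_2: no divisor's leading term divides it; move -11/64x_2 to the remainder.
  leading term 1: no divisor's leading term divides it; move 287/160 to the remainder.
  remainder -519/320x_2^2 - 11/64x_2 + 287/160 ≠ 0; add h_6 = -519/320x_2^2 - 11/64x_2 + 287/160 to the basis.

S(h_5,h_6): lcm = x_2^3. S = 1337/2076x_2^2 + 79469/10380x_2 - 83/10.
  leading term x_2^2: subtract (-106960/269361)·h_6 from 1337/2076x_2^2 + 79469/10380x_2 - 83/10 → 10219184/1346805x_2 - 10219184/1346805
  leading term x_2: no divisor's leading term divides it; move 10219184/1346805x_2 to the remainder.
  leading term 1: no divisor's leading term divides it; move -10219184/1346805 to the remainder.
  remainder 10219184/1346805x_2 - 10219184/1346805 ≠ 0; add h_7 = 10219184/1346805x_2 - 10219184/1346805 to the basis.

The other S-polynomials (S(f_2,f_3), S(f_2,h_4), S(f_3,h_4), S(f_1,h_5), S(f_2,h_5), S(f_3,h_5), S(h_4,h_5), S(f_1,h_6), S(f_2,h_6), S(f_3,h_6), S(h_4,h_6), S(f_1,h_7), S(f_2,h_7), S(f_3,h_7), S(h_4,h_7), S(h_5,h_7), S(h_6,h_7)) all reduce to 0 modulo the current basis, so we have a Gröbner basis.
Inter-reduce: drop elements whose leading term is divisible by another's, tail-reduce, and make monic.
Reduced Gröbner basis: {x_1 - 1, x_2 - 1}.
Label its elements g_1 = x_1 - 1, g_2 = x_2 - 1.

Reduce p = -4x_1 + 10x_2^2 - 14 modulo G:
  leading term x_1: subtract (-4)·g_1 from -4x_1 + 10x_2^2 - 14 → 10x_2^2 - 18
  leading term x_2^2: subtract (10x_2)·g_2 from 10x_2^2 - 18 → 10x_2 - 18
  leading term x_2: subtract (10)·g_2 from 10x_2 - 18 → -8
  leading term 1: no divisor's leading term divides it; move -8 to the remainder.
  normal form = -8.
The normal form is nonzero, so p ∉ I. Since p minus its normal form lies in I, I + (p) = I + (r) where r = -8; decide whether this ideal is the whole ring.
Here r = -8 is a nonzero constant, hence a unit: 1 ∈ I + (p), the Gröbner basis of I + (p) is {1}, and the enlarged system has no common solution — adjoining p is inconsistent.

Adjoining -4x_1 + 10x_2^2 - 14 makes the ideal the whole ring: the system is inconsistent.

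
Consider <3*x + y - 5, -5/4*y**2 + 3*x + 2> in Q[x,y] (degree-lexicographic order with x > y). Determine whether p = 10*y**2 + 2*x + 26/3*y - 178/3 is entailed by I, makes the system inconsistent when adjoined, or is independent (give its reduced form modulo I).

10*y**2 + 2*x + 26/3*y - 178/3 lies in I (it reduces to 0).

First compute the reduced Gröbner basis of I by Buchberger's algorithm.
f_1 = 3*x + y - 5, LT = x.
f_2 = -5/4*y**2 + 3*x + 2, LT = y**2.

The S-polynomials (S(f_1,f_2)) all reduce to 0 modulo the current basis, so we have a Gröbner basis.
Inter-reduce: drop elements whose leading term is divisible by another's, tail-reduce, and make monic.
Reduced Gröbner basis: {y**2 + 4/5*y - 28/5, x + 1/3*y - 5/3}.
Label its elements g_1 = y**2 + 4/5*y - 28/5, g_2 = x + 1/3*y - 5/3.

Reduce p = 10*y**2 + 2*x + 26/3*y - 178/3 modulo G:
  leading term y**2: subtract (10)·g_1 from 10*y**2 + 2*x + 26/3*y - 178/3 → 2*x + 2/3*y - 10/3
  leading term x: subtract (2)·g_2 from 2*x + 2/3*y - 10/3 → 0
  normal form = 0.
Since the normal form is 0, p ∈ I.

The remainder on division by a Gröbner basis is unique — it is the normal form.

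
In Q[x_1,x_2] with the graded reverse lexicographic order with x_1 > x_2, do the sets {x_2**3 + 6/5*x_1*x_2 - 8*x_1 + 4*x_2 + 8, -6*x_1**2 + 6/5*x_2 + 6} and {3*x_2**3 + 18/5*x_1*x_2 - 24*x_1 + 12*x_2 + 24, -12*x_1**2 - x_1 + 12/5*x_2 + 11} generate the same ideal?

Equality of ideals is decidable: compute both reduced Gröbner bases (unique for the ordering) and check whether they agree.
Buchberger on the first generating set:
f_1 = x_2**3 + 6/5*x_1*x_2 - 8*x_1 + 4*x_2 + 8, LT = x_2**3.
f_2 = -6*x_1**2 + 6/5*x_2 + 6, LT = x_1**2.

S(f_1,f_2): leading monomials are coprime, so the S-polynomial reduces to 0 (Buchberger's first criterion).
Every S-polynomial of the final basis reduces to 0, so we have a Gröbner basis.
Inter-reduce: drop elements whose leading term is divisible by another's, tail-reduce, and make monic.
Reduced Gröbner basis: {x_2**3 + 6/5*x_1*x_2 - 8*x_1 + 4*x_2 + 8, x_1**2 - 1/5*x_2 - 1}.

Buchberger on the second generating set:
h_1 = 3*x_2**3 + 18/5*x_1*x_2 - 24*x_1 + 12*x_2 + 24, LT = x_2**3.
h_2 = -12*x_1**2 - x_1 + 12/5*x_2 + 11, LT = x_1**2.

S(h_1,h_2): leading monomials are coprime, so the S-polynomial reduces to 0 (Buchberger's first criterion).
Every S-polynomial of the final basis reduces to 0, so we have a Gröbner basis.
Inter-reduce: drop elements whose leading term is divisible by another's, tail-reduce, and make monic.
Reduced Gröbner basis: {x_2**3 + 6/5*x_1*x_2 - 8*x_1 + 4*x_2 + 8, x_1**2 + 1/12*x_1 - 1/5*x_2 - 11/12}.

These differ, so the ideals are not equal.

No, the ideals differ.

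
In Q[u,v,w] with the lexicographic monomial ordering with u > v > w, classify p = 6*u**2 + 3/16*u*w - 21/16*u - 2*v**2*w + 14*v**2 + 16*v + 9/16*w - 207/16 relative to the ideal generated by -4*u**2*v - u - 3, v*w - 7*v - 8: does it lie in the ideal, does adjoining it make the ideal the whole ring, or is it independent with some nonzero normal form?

Adjoining 6*u**2 + 3/16*u*w - 21/16*u - 2*v**2*w + 14*v**2 + 16*v + 9/16*w - 207/16 makes the ideal the whole ring: the system is inconsistent.

First compute the reduced Gröbner basis of I by Buchberger's algorithm.
f_1 = -4*u**2*v - u - 3, LT = u**2*v.
f_2 = v*w - 7*v - 8, LT = v*w.

S(f_1,f_2): lcm = u**2*v*w. S = 7*u**2*v + 8*u**2 + 1/4*u*w + 3/4*w.
  leading term u**2*v: subtract (-7/4)·f_1 from 7*u**2*v + 8*u**2 + 1/4*u*w + 3/4*w → 8*u**2 + 1/4*u*w - 7/4*u + 3/4*w - 21/4
  leading term u**2: no divisor's leading term divides it; move 8*u**2 to the remainder.
  leading term u*w: no divisor's leading term divides it; move 1/4*u*w to the remainder.
  leading term u: no divisor's leading term divides it; move -7/4*u to the remainder.
  leading term w: no divisor's leading term divides it; move 3/4*w to the remainder.
  leading term 1: no divisor's leading term divides it; move -21/4 to the remainder.
  remainder 8*u**2 + 1/4*u*w - 7/4*u + 3/4*w - 21/4 ≠ 0; add h_3 = 8*u**2 + 1/4*u*w - 7/4*u + 3/4*w - 21/4 to the basis.

The other S-polynomials (S(f_1,h_3), S(f_2,h_3)) all reduce to 0 modulo the current basis, so we have a Gröbner basis.
Inter-reduce: drop elements whose leading term is divisible by another's, tail-reduce, and make monic.
Reduced Gröbner basis: {u**2 + 1/32*u*w - 7/32*u + 3/32*w - 21/32, v*w - 7*v - 8}.
Label its elements g_1 = u**2 + 1/32*u*w - 7/32*u + 3/32*w - 21/32, g_2 = v*w - 7*v - 8.

Reduce p = 6*u**2 + 3/16*u*w - 21/16*u - 2*v**2*w + 14*v**2 + 16*v + 9/16*w - 207/16 modulo G:
  leading term u**2: subtract (6)·g_1 from 6*u**2 + 3/16*u*w - 21/16*u - 2*v**2*w + 14*v**2 + 16*v + 9/16*w - 207/16 → -2*v**2*w + 14*v**2 + 16*v - 9
  leading term v**2*w: subtract (-2*v)·g_2 from -2*v**2*w + 14*v**2 + 16*v - 9 → -9
  leading term 1: no divisor's leading term divides it; move -9 to the remainder.
  normal form = -9.
The normal form is nonzero, so p ∉ I. Since p minus its normal form lies in I, I + (p) = I + (r) where r = -9; decide whether this ideal is the whole ring.
Here r = -9 is a nonzero constant, hence a unit: 1 ∈ I + (p), the Gröbner basis of I + (p) is {1}, and the enlarged system has no common solution — adjoining p is inconsistent.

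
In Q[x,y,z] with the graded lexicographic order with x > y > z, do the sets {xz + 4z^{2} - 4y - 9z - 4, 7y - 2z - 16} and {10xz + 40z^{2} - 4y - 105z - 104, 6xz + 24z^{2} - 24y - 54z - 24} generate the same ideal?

Two ideals are equal iff their reduced Gröbner bases coincide (the reduced basis is unique for a fixed ordering).
Buchberger on the first generating set:
f_1 = xz + 4z^{2} - 4y - 9z - 4, LT = xz.
f_2 = 7y - 2z - 16, LT = y.

The S-polynomials (S(f_1,f_2)) all reduce to 0 modulo the current basis, so we have a Gröbner basis.
Inter-reduce: drop elements whose leading term is divisible by another's, tail-reduce, and make monic.
Reduced Gröbner basis: {xz + 4z^{2} - \tfrac{71}{7}z - \tfrac{92}{7}, y - \tfrac{2}{7}z - \tfrac{16}{7}}.

Buchberger on the second generating set:
h_1 = 10xz + 40z^{2} - 4y - 105z - 104, LT = xz.
h_2 = 6xz + 24z^{2} - 24y - 54z - 24, LT = xz.

S(h_1,h_2): lcm = xz. S = \tfrac{18}{5}y - \tfrac{3}{2}z - \tfrac{32}{5}.
  reduce S modulo (h_1, h_2):
  remainder \tfrac{18}{5}y - \tfrac{3}{2}z - \tfrac{32}{5} ≠ 0; add k_3 = \tfrac{18}{5}y - \tfrac{3}{2}z - \tfrac{32}{5} to the basis.

The other S-polynomials (S(h_1,k_3), S(h_2,k_3)) all reduce to 0 modulo the current basis, so we have a Gröbner basis.
Inter-reduce: drop elements whose leading term is divisible by another's, tail-reduce, and make monic.
Reduced Gröbner basis: {xz + 4z^{2} - \tfrac{32}{3}z - \tfrac{100}{9}, y - \tfrac{5}{12}z - \tfrac{16}{9}}.

These differ, so the ideals are not equal.
The choice of monomial ordering does not affect the verdict — as long as both bases are computed under the same ordering, their equality decides ideal equality.

No, the ideals differ.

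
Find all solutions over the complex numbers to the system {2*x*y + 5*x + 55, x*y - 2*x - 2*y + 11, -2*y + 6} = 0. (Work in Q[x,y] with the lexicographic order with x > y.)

{(-5, 3)}

Compute a lex Gröbner basis by Buchberger's algorithm.
f_1 = 2*x*y + 5*x + 55, LT = x*y.
f_2 = x*y - 2*x - 2*y + 11, LT = x*y.
f_3 = -2*y + 6, LT = y.

S(f_1,f_2): lcm = x*y. S = 9/2*x + 2*y + 33/2.
  leading term x: no divisor's leading term divides it; move 9/2*x to the remainder.
  leading term y: subtract (-1)·f_3 from 2*y + 33/2 → 45/2
  leading term 1: no divisor's leading term divides it; move 45/2 to the remainder.
  remainder 9/2*x + 45/2 ≠ 0; add h_4 = 9/2*x + 45/2 to the basis.

The other S-polynomials (S(f_1,f_3), S(f_2,f_3), S(f_1,h_4), S(f_2,h_4), S(f_3,h_4)) all reduce to 0 modulo the current basis, so we have a Gröbner basis.
Inter-reduce: drop elements whose leading term is divisible by another's, tail-reduce, and make monic.
Reduced Gröbner basis: {x + 5, y - 3}.

Since the basis is lex-ordered, y - 3 is univariate in y. Its roots are {3}. Back-substituting each root into the other basis elements fixes the other coordinates.
  y = 3: the earlier basis element becomes x + 5 = 0, giving x = -5 — point (-5, 3).
Check: every point annihilates each of the original generators.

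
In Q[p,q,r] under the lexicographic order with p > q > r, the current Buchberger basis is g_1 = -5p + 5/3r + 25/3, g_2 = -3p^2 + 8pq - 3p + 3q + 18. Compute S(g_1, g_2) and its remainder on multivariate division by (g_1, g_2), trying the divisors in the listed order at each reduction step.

S(g_1, g_2) = 8/3pq - 1/3pr - 8/3p + q + 6; remainder on division = 8/9qr + 49/9q - 1/9r^2 - 13/9r + 14/9.

lcm(LM(g_1), LM(g_2)) = p^2.
S = (lcm/LT(g_1))·g_1 − (lcm/LT(g_2))·g_2 = 8/3pq - 1/3pr - 8/3p + q + 6.
Reduce S modulo (g_1, g_2) in that order:
  leading term pq: subtract (-8/15q)·g_1 from 8/3pq - 1/3pr - 8/3p + q + 6 → -1/3pr - 8/3p + 8/9qr + 49/9q + 6
  leading term pr: subtract (1/15r)·g_1 from -1/3pr - 8/3p + 8/9qr + 49/9q + 6 → -8/3p + 8/9qr + 49/9q - 1/9r^2 - 5/9r + 6
  leading term p: subtract (8/15)·g_1 from -8/3p + 8/9qr + 49/9q - 1/9r^2 - 5/9r + 6 → 8/9qr + 49/9q - 1/9r^2 - 13/9r + 14/9
  leading term qr: no divisor's leading term divides it; move 8/9qr to the remainder.
  leading term q: no divisor's leading term divides it; move 49/9q to the remainder.
  leading term r^2: no divisor's leading term divides it; move -1/9r^2 to the remainder.
  leading term r: no divisor's leading term divides it; move -13/9r to the remainder.
  leading term 1: no divisor's leading term divides it; move 14/9 to the remainder.
The remainder 8/9qr + 49/9q - 1/9r^2 - 13/9r + 14/9 is nonzero, so it would be added as the next basis element.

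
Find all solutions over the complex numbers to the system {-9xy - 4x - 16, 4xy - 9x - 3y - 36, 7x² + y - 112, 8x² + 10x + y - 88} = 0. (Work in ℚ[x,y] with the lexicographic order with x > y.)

Compute a lex Gröbner basis by Buchberger's algorithm.
f_1 = -9xy - 4x - 16, LT = xy.
f_2 = 4xy - 9x - 3y - 36, LT = xy.
f_3 = 7x² + y - 112, LT = x².
f_4 = 8x² + 10x + y - 88, LT = x².

S(f_1,f_2): lcm = xy. S = 97/36x + ¾y + 97/9.
  leading term x: no divisor's leading term divides it; move 97/36x to the remainder.
  leading term y: no divisor's leading term divides it; move ¾y to the remainder.
  leading term 1: no divisor's leading term divides it; move 97/9 to the remainder.
  remainder 97/36x + ¾y + 97/9 ≠ 0; add h_5 = 97/36x + ¾y + 97/9 to the basis.

S(f_1,f_3): lcm = x²y. S = 4/9x² + 16/9x - 1/7y² + 16y.
  leading term x²: subtract (4/63)·f_3 from 4/9x² + 16/9x - 1/7y² + 16y → 16/9x - 1/7y² + 1004/63y + 64/9
  leading term x: subtract (64/97)·h_5 from 16/9x - 1/7y² + 1004/63y + 64/9 → -1/7y² + 94364/6111y
  leading term y²: no divisor's leading term divides it; move -1/7y² to the remainder.
  leading term y: no divisor's leading term divides it; move 94364/6111y to the remainder.
  remainder -1/7y² + 94364/6111y ≠ 0; add h_6 = -1/7y² + 94364/6111y to the basis.

S(f_1,f_4): lcm = x²y. S = 4/9x² - 5/4xy + 16/9x - ⅛y² + 11y.
  leading term x²: subtract (4/63)·f_3 from 4/9x² - 5/4xy + 16/9x - ⅛y² + 11y → -5/4xy + 16/9x - ⅛y² + 689/63y + 64/9
  leading term xy: subtract (5/36)·f_1 from -5/4xy + 16/9x - ⅛y² + 689/63y + 64/9 → 7/3x - ⅛y² + 689/63y + 28/3
  leading term x: subtract (84/97)·h_5 from 7/3x - ⅛y² + 689/63y + 28/3 → -⅛y² + 62864/6111y
  leading term y²: subtract (⅞)·h_6 from -⅛y² + 62864/6111y → -39409/12222y
  leading term y: no divisor's leading term divides it; move -39409/12222y to the remainder.
  remainder -39409/12222y ≠ 0; add h_7 = -39409/12222y to the basis.

The other S-polynomials (S(f_2,f_3), S(f_2,f_4), S(f_3,f_4), S(f_1,h_5), S(f_2,h_5), S(f_3,h_5), S(f_4,h_5), S(f_1,h_6), S(f_2,h_6), S(f_3,h_6), S(f_4,h_6), S(h_5,h_6), S(f_1,h_7), S(f_2,h_7), S(f_3,h_7), S(f_4,h_7), S(h_5,h_7), S(h_6,h_7)) all reduce to 0 modulo the current basis, so we have a Gröbner basis.
Inter-reduce: drop elements whose leading term is divisible by another's, tail-reduce, and make monic.
Reduced Gröbner basis: {x + 4, y}.

The lex basis is triangular: the last element involves only y. Solving y = 0 gives y ∈ {0}; substituting each value into the earlier elements determines the remaining variables.
  y = 0: the earlier basis element becomes x + 4 = 0, giving x = -4 — point (-4, 0).
Substituting each solution back into the original system confirms all equations vanish.

{(-4, 0)}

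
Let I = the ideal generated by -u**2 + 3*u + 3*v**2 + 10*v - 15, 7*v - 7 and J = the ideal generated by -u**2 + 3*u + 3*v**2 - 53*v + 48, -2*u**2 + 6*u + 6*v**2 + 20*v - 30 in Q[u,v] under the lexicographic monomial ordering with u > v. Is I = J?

Equality of ideals is decidable: compute both reduced Gröbner bases (unique for the ordering) and check whether they agree.
Buchberger on the first generating set:
f_1 = -u**2 + 3*u + 3*v**2 + 10*v - 15, LT = u**2.
f_2 = 7*v - 7, LT = v.

S(f_1,f_2): leading monomials are coprime, so the S-polynomial reduces to 0 (Buchberger's first criterion).
Every S-polynomial of the final basis reduces to 0, so we have a Gröbner basis.
Inter-reduce: drop elements whose leading term is divisible by another's, tail-reduce, and make monic.
Reduced Gröbner basis: {u**2 - 3*u + 2, v - 1}.

Buchberger on the second generating set:
h_1 = -u**2 + 3*u + 3*v**2 - 53*v + 48, LT = u**2.
h_2 = -2*u**2 + 6*u + 6*v**2 + 20*v - 30, LT = u**2.

S(h_1,h_2): lcm = u**2. S = 63*v - 63.
  leading term v: no divisor's leading term divides it; move 63*v to the remainder.
  leading term 1: no divisor's leading term divides it; move -63 to the remainder.
  remainder 63*v - 63 ≠ 0; add k_3 = 63*v - 63 to the basis.

S(h_1,k_3): leading monomials are coprime, so the S-polynomial reduces to 0 (Buchberger's first criterion).
S(h_2,k_3): leading monomials are coprime, so the S-polynomial reduces to 0 (Buchberger's first criterion).
Every S-polynomial of the final basis reduces to 0, so we have a Gröbner basis.
Inter-reduce: drop elements whose leading term is divisible by another's, tail-reduce, and make monic.
Reduced Gröbner basis: {u**2 - 3*u + 2, v - 1}.

These coincide, so the ideals are equal.

Yes, the ideals are equal.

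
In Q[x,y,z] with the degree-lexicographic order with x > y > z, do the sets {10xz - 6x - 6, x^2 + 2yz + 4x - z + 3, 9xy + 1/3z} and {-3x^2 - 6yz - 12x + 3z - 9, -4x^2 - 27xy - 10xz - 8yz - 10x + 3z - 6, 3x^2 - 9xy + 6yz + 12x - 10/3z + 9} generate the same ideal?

For a fixed monomial order, each ideal has a unique reduced Gröbner basis; comparing bases decides equality.
Buchberger on the first generating set:
f_1 = 10xz - 6x - 6, LT = xz.
f_2 = x^2 + 2yz + 4x - z + 3, LT = x^2.
f_3 = 9xy + 1/3z, LT = xy.

S(f_1,f_2): lcm = x^2z. S = -2yz^2 - 3/5x^2 - 4xz + z^2 - 3/5x - 3z.
  reduce S modulo (f_1, f_2, f_3):
  remainder -2yz^2 + 6/5yz + z^2 - 3/5x - 18/5z - 3/5 ≠ 0; add g_4 = -2yz^2 + 6/5yz + z^2 - 3/5x - 18/5z - 3/5 to the basis.

S(f_1,f_3): lcm = xyz. S = -3/5xy - 1/27z^2 - 3/5y.
  reduce S modulo (f_1, f_2, f_3, g_4):
  remainder -1/27z^2 - 3/5y + 1/45z ≠ 0; add g_5 = -1/27z^2 - 3/5y + 1/45z to the basis.

S(f_2,f_3): lcm = x^2y. S = 2y^2z + 4xy - 1/27xz - yz + 3y.
  reduce S modulo (f_1, f_2, f_3, g_4, g_5):
  remainder 2y^2z - yz - 1/45x + 3y - 4/27z - 1/45 ≠ 0; add g_6 = 2y^2z - yz - 1/45x + 3y - 4/27z - 1/45 to the basis.

S(g_4,g_5): lcm = yz^2. S = -81/5y^2 - 1/2z^2 + 3/10x + 9/5z + 3/10.
  reduce S modulo (f_1, f_2, f_3, g_4, g_5, g_6):
  remainder -81/5y^2 + 3/10x + 81/10y + 3/2z + 3/10 ≠ 0; add g_7 = -81/5y^2 + 3/10x + 81/10y + 3/2z + 3/10 to the basis.

The other S-polynomials (S(f_1,g_4), S(f_2,g_4), S(f_3,g_4), S(f_1,g_5), S(f_2,g_5), S(f_3,g_5), S(f_1,g_6), S(f_2,g_6), S(f_3,g_6), S(g_4,g_6), S(g_5,g_6), S(f_1,g_7), S(f_2,g_7), S(f_3,g_7), S(g_4,g_7), S(g_5,g_7), S(g_6,g_7)) all reduce to 0 modulo the current basis, so we have a Gröbner basis.
Inter-reduce: drop elements whose leading term is divisible by another's, tail-reduce, and make monic.
Reduced Gröbner basis: {x^2 + 2yz + 4x - z + 3, xy + 1/27z, xz - 3/5x - 3/5, y^2 - 1/54x - 1/2y - 5/54z - 1/54, z^2 + 81/5y - 3/5z}.

Buchberger on the second generating set:
h_1 = -3x^2 - 6yz - 12x + 3z - 9, LT = x^2.
h_2 = -4x^2 - 27xy - 10xz - 8yz - 10x + 3z - 6, LT = x^2.
h_3 = 3x^2 - 9xy + 6yz + 12x - 10/3z + 9, LT = x^2.

S(h_1,h_2): lcm = x^2. S = -27/4xy - 5/2xz + 3/2x - 1/4z + 3/2.
  reduce S modulo (h_1, h_2, h_3):
  remainder -27/4xy - 5/2xz + 3/2x - 1/4z + 3/2 ≠ 0; add k_4 = -27/4xy - 5/2xz + 3/2x - 1/4z + 3/2 to the basis.

S(h_1,h_3): lcm = x^2. S = 3xy + 1/9z.
  reduce S modulo (h_1, h_2, h_3, k_4):
  remainder -10/9xz + 2/3x + 2/3 ≠ 0; add k_5 = -10/9xz + 2/3x + 2/3 to the basis.

S(h_1,k_4): lcm = x^2y. S = -10/27x^2z + 2y^2z + 2/9x^2 + 4xy - 1/27xz - yz + 2/9x + 3y.
  reduce S modulo (h_1, h_2, h_3, k_4, k_5):
  remainder 2y^2z + 20/27yz^2 - 13/9yz - 10/27z^2 + 1/5x + 3y + 32/27z + 1/5 ≠ 0; add k_6 = 2y^2z + 20/27yz^2 - 13/9yz - 10/27z^2 + 1/5x + 3y + 32/27z + 1/5 to the basis.

S(h_3,k_4): lcm = x^2y. S = -10/27x^2z - 3xy^2 + 2y^2z + 2/9x^2 + 4xy - 1/27xz - 10/9yz + 2/9x + 3y.
  reduce S modulo (h_1, h_2, h_3, k_4, k_5, k_6):
  remainder -10/243z^2 - 2/3y + 2/81z ≠ 0; add k_7 = -10/243z^2 - 2/3y + 2/81z to the basis.

S(h_1,k_5): lcm = x^2z. S = 2yz^2 + 3/5x^2 + 4xz - z^2 + 3/5x + 3z.
  reduce S modulo (h_1, h_2, h_3, k_4, k_5, k_6, k_7):
  remainder -162/5y^2 + 3/5x + 81/5y + 3z + 3/5 ≠ 0; add k_8 = -162/5y^2 + 3/5x + 81/5y + 3z + 3/5 to the basis.

The other S-polynomials (S(h_2,h_3), S(h_2,k_4), S(h_2,k_5), S(h_3,k_5), S(k_4,k_5), S(h_1,k_6), S(h_2,k_6), S(h_3,k_6), S(k_4,k_6), S(k_5,k_6), S(h_1,k_7), S(h_2,k_7), S(h_3,k_7), S(k_4,k_7), S(k_5,k_7), S(k_6,k_7), S(h_1,k_8), S(h_2,k_8), S(h_3,k_8), S(k_4,k_8), S(k_5,k_8), S(k_6,k_8), S(k_7,k_8)) all reduce to 0 modulo the current basis, so we have a Gröbner basis.
Inter-reduce: drop elements whose leading term is divisible by another's, tail-reduce, and make monic.
Reduced Gröbner basis: {x^2 + 2yz + 4x - z + 3, xy + 1/27z, xz - 3/5x - 3/5, y^2 - 1/54x - 1/2y - 5/54z - 1/54, z^2 + 81/5y - 3/5z}.

The two bases agree; hence the ideals are identical.
The choice of monomial ordering does not affect the verdict — as long as both bases are computed under the same ordering, their equality decides ideal equality.

Yes, the ideals are equal.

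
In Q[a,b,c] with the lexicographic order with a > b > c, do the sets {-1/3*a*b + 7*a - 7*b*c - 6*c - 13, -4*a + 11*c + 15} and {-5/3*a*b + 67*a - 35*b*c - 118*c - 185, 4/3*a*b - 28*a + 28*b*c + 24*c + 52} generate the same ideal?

Yes, the ideals are equal.

Two ideals are equal iff their reduced Gröbner bases coincide (the reduced basis is unique for a fixed ordering).
Buchberger on the first generating set:
f_1 = -1/3*a*b + 7*a - 7*b*c - 6*c - 13, LT = a*b.
f_2 = -4*a + 11*c + 15, LT = a.

S(f_1,f_2): lcm = a*b. S = -21*a + 95/4*b*c + 15/4*b + 18*c + 39.
  leading term a: subtract (21/4)·f_2 from -21*a + 95/4*b*c + 15/4*b + 18*c + 39 → 95/4*b*c + 15/4*b - 159/4*c - 159/4
  leading term b*c: no divisor's leading term divides it; move 95/4*b*c to the remainder.
  leading term b: no divisor's leading term divides it; move 15/4*b to the remainder.
  leading term c: no divisor's leading term divides it; move -159/4*c to the remainder.
  leading term 1: no divisor's leading term divides it; move -159/4 to the remainder.
  remainder 95/4*b*c + 15/4*b - 159/4*c - 159/4 ≠ 0; add g_3 = 95/4*b*c + 15/4*b - 159/4*c - 159/4 to the basis.

The other S-polynomials (S(f_1,g_3), S(f_2,g_3)) all reduce to 0 modulo the current basis, so we have a Gröbner basis.
Inter-reduce: drop elements whose leading term is divisible by another's, tail-reduce, and make monic.
Reduced Gröbner basis: {a - 11/4*c - 15/4, b*c + 3/19*b - 159/95*c - 159/95}.

Buchberger on the second generating set:
h_1 = -5/3*a*b + 67*a - 35*b*c - 118*c - 185, LT = a*b.
h_2 = 4/3*a*b - 28*a + 28*b*c + 24*c + 52, LT = a*b.

S(h_1,h_2): lcm = a*b. S = -96/5*a + 264/5*c + 72.
  leading term a: no divisor's leading term divides it; move -96/5*a to the remainder.
  leading term c: no divisor's leading term divides it; move 264/5*c to the remainder.
  leading term 1: no divisor's leading term divides it; move 72 to the remainder.
  remainder -96/5*a + 264/5*c + 72 ≠ 0; add k_3 = -96/5*a + 264/5*c + 72 to the basis.

S(h_1,k_3): lcm = a*b. S = -201/5*a + 95/4*b*c + 15/4*b + 354/5*c + 111.
  leading term a: subtract (67/32)·k_3 from -201/5*a + 95/4*b*c + 15/4*b + 354/5*c + 111 → 95/4*b*c + 15/4*b - 159/4*c - 159/4
  leading term b*c: no divisor's leading term divides it; move 95/4*b*c to the remainder.
  leading term b: no divisor's leading term divides it; move 15/4*b to the remainder.
  leading term c: no divisor's leading term divides it; move -159/4*c to the remainder.
  leading term 1: no divisor's leading term divides it; move -159/4 to the remainder.
  remainder 95/4*b*c + 15/4*b - 159/4*c - 159/4 ≠ 0; add k_4 = 95/4*b*c + 15/4*b - 159/4*c - 159/4 to the basis.

The other S-polynomials (S(h_2,k_3), S(h_1,k_4), S(h_2,k_4), S(k_3,k_4)) all reduce to 0 modulo the current basis, so we have a Gröbner basis.
Inter-reduce: drop elements whose leading term is divisible by another's, tail-reduce, and make monic.
Reduced Gröbner basis: {a - 11/4*c - 15/4, b*c + 3/19*b - 159/95*c - 159/95}.

These coincide, so the ideals are equal.
The choice of monomial ordering does not affect the verdict — as long as both bases are computed under the same ordering, their equality decides ideal equality.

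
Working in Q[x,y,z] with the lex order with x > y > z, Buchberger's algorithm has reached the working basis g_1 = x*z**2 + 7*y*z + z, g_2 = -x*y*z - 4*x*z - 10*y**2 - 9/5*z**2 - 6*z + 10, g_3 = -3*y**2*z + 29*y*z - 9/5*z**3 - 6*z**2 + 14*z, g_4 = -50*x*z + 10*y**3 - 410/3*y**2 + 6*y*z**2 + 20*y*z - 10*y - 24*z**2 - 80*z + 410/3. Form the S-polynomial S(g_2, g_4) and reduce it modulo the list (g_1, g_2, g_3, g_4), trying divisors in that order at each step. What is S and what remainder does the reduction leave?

S(g_2, g_4) = 4*x*z + 1/5*y**4 - 41/15*y**3 + 3/25*y**2*z**2 + 2/5*y**2*z + 49/5*y**2 - 12/25*y*z**2 - 8/5*y*z + 41/15*y + 9/5*z**2 + 6*z - 10; remainder on division = 1/5*y**4 - 29/15*y**3 - 17/15*y**2 + 29/25*y*z**2 + 58/15*y*z + 29/15*y - 9/125*z**4 - 12/25*z**3 - 9/25*z**2 + 22/15*z + 14/15.

lcm(LM(g_2), LM(g_4)) = x*y*z.
S = (lcm/LT(g_2))·g_2 − (lcm/LT(g_4))·g_4 = 4*x*z + 1/5*y**4 - 41/15*y**3 + 3/25*y**2*z**2 + 2/5*y**2*z + 49/5*y**2 - 12/25*y*z**2 - 8/5*y*z + 41/15*y + 9/5*z**2 + 6*z - 10.
Reduce S modulo (g_1, g_2, g_3, g_4) in that order:
  leading term x*z: subtract (-2/25)·g_4 from 4*x*z + 1/5*y**4 - 41/15*y**3 + 3/25*y**2*z**2 + 2/5*y**2*z + 49/5*y**2 - 12/25*y*z**2 - 8/5*y*z + 41/15*y + 9/5*z**2 + 6*z - 10 → 1/5*y**4 - 29/15*y**3 + 3/25*y**2*z**2 + 2/5*y**2*z - 17/15*y**2 + 29/15*y - 3/25*z**2 - 2/5*z + 14/15
  leading term y**4: no divisor's leading term divides it; move 1/5*y**4 to the remainder.
  leading term y**3: no divisor's leading term divides it; move -29/15*y**3 to the remainder.
  leading term y**2*z**2: subtract (-1/25*z)·g_3 from 3/25*y**2*z**2 + 2/5*y**2*z - 17/15*y**2 + 29/15*y - 3/25*z**2 - 2/5*z + 14/15 → 2/5*y**2*z - 17/15*y**2 + 29/25*y*z**2 + 29/15*y - 9/125*z**4 - 6/25*z**3 + 11/25*z**2 - 2/5*z + 14/15
  leading term y**2*z: subtract (-2/15)·g_3 from 2/5*y**2*z - 17/15*y**2 + 29/25*y*z**2 + 29/15*y - 9/125*z**4 - 6/25*z**3 + 11/25*z**2 - 2/5*z + 14/15 → -17/15*y**2 + 29/25*y*z**2 + 58/15*y*z + 29/15*y - 9/125*z**4 - 12/25*z**3 - 9/25*z**2 + 22/15*z + 14/15
  leading term y**2: no divisor's leading term divides it; move -17/15*y**2 to the remainder.
  leading term y*z**2: no divisor's leading term divides it; move 29/25*y*z**2 to the remainder.
  leading term y*z: no divisor's leading term divides it; move 58/15*y*z to the remainder.
  leading term y: no divisor's leading term divides it; move 29/15*y to the remainder.
  leading term z**4: no divisor's leading term divides it; move -9/125*z**4 to the remainder.
  leading term z**3: no divisor's leading term divides it; move -12/25*z**3 to the remainder.
  leading term z**2: no divisor's leading term divides it; move -9/25*z**2 to the remainder.
  leading term z: no divisor's leading term divides it; move 22/15*z to the remainder.
  leading term 1: no divisor's leading term divides it; move 14/15 to the remainder.
The remainder 1/5*y**4 - 29/15*y**3 - 17/15*y**2 + 29/25*y*z**2 + 58/15*y*z + 29/15*y - 9/125*z**4 - 12/25*z**3 - 9/25*z**2 + 22/15*z + 14/15 is nonzero, so it would be added as the next basis element.
An S-polynomial is built so that the two leading terms cancel; whether anything survives reduction is exactly the Gröbner-basis criterion.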